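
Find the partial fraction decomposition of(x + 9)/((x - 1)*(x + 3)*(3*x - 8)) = 21/(17*(3*x - 8)) + 3/(34*(x + 3)) - 1/(2*(x - 1))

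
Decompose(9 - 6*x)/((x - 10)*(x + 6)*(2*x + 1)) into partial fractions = -16/(77*(2*x + 1)) + 45/(176*(x + 6)) - 17/(112*(x - 10))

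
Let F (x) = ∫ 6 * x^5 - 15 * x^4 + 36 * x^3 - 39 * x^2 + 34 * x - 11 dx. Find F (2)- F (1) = 54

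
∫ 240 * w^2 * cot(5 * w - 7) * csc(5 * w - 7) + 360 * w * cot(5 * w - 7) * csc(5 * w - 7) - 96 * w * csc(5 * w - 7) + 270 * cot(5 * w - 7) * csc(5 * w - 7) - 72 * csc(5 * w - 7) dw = (-48*w^2 - 72*w - 54)*csc(5*w - 7) + C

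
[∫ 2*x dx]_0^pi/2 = pi^2/4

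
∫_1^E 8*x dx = -4 + 4*exp(2)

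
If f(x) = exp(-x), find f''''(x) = exp(-x)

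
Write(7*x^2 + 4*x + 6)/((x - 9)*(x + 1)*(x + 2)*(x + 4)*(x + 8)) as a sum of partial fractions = 211/(1428*(x + 8)) - 17/(52*(x + 4)) + 13/(66*(x + 2)) - 3/(70*(x + 1)) + 609/(24310*(x - 9))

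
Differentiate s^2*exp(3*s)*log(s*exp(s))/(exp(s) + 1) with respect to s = (2*s^2*(s + log(s))*exp(4*s) + 3*s^2*(s + log(s))*exp(3*s) + s^2*exp(4*s) + s^2*exp(3*s) + 2*s*(s + log(s))*exp(4*s) + 2*s*(s + log(s))*exp(3*s) + s*exp(4*s) + s*exp(3*s))/(exp(2*s) + 2*exp(s) + 1)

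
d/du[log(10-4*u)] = 2/(2*u - 5)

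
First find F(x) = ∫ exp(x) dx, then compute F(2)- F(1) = -E + exp(2)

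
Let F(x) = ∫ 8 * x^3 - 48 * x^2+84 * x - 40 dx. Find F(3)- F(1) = 0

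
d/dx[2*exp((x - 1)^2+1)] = 4*x*exp(x^2 - 2*x + 2) - 4*exp(x^2 - 2*x + 2)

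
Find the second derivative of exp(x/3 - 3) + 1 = exp(x/3 - 3)/9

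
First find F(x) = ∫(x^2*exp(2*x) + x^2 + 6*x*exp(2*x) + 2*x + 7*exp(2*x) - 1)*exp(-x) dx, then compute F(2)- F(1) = -8*E - 15*exp(-2) + 8*exp(-1) + 15*exp(2)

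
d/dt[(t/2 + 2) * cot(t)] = -t/(2*sin(t)^2) + 1/(2*tan(t)) - 2/sin(t)^2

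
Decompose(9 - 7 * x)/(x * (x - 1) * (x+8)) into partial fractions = 65/(72*(x + 8)) + 2/(9*(x - 1)) - 9/(8*x)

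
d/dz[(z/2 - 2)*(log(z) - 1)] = (z*log(z) - 4)/(2*z)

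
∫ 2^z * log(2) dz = 2^z + C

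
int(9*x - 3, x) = 9*x^2/2 - 3*x + C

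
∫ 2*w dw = w^2 + C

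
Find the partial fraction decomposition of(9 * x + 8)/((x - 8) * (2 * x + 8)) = 7/(6*(x + 4)) + 10/(3*(x - 8))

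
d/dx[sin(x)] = cos(x)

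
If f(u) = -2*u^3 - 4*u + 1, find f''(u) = -12*u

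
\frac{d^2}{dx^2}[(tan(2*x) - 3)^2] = 24*tan(2*x)^4 - 48*tan(2*x)^3 + 32*tan(2*x)^2 - 48*tan(2*x) + 8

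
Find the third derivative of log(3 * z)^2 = (4*log(z) - 6 + 4*log(3))/z^3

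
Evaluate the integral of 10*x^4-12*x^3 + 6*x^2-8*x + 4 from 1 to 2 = 23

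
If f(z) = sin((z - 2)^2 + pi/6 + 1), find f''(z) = -4*z^2*sin(z^2 - 4*z + pi/6 + 5) + 16*z*sin(z^2 - 4*z + pi/6 + 5) - 16*sin(z^2 - 4*z + pi/6 + 5) + 2*cos(z^2 - 4*z + pi/6 + 5)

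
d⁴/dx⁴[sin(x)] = sin(x)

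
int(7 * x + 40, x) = 7*x^2/2 + 40*x + C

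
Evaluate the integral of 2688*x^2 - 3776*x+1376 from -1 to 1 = 4544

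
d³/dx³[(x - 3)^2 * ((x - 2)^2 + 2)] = 24*x - 60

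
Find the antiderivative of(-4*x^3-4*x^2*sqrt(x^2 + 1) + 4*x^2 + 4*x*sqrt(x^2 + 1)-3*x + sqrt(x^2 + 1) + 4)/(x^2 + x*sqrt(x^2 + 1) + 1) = -2*x^2 + 4*x + log(x + sqrt(x^2 + 1)) + C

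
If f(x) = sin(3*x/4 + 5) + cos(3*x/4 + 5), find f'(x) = 3*sqrt(2)*cos(3*x/4 + pi/4 + 5)/4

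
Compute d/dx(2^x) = 2^x*log(2)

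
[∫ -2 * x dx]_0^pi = -pi^2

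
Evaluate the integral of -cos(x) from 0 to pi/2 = -1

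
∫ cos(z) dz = sin(z) + C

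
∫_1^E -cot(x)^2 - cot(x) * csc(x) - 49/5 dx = -44*E/5 + cot(E) - csc(1) - cot(1) + csc(E) + 44/5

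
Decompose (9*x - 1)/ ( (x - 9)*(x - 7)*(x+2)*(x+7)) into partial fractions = 2/(35*(x + 7)) - 19/(495*(x + 2)) - 31/(126*(x - 7)) + 5/(22*(x - 9))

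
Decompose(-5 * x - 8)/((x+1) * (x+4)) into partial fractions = -4/(x + 4) - 1/(x + 1)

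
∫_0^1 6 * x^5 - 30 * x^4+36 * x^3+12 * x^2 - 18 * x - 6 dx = -7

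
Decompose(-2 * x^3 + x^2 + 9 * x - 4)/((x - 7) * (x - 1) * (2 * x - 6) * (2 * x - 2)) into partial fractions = 23/(144*(x - 1)) + 1/(12*(x - 1)^2) + 11/(32*(x - 3)) - 289/(288*(x - 7))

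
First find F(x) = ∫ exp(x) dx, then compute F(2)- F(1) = -E + exp(2)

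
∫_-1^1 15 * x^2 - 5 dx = 0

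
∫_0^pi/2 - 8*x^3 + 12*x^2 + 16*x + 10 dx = -4 + (2 + pi + pi^2/2)*(-pi^2/4 + 2 + 3*pi/2)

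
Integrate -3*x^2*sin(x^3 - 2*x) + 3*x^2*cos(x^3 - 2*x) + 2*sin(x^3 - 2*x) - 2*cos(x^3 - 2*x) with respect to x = sin(x*(x^2 - 2)) + cos(x*(x^2 - 2)) + C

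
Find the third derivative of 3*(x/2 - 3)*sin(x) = -3*x*cos(x)/2 - 9*sin(x)/2 + 9*cos(x)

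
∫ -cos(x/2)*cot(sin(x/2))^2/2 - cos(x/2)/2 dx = cot(sin(x/2)) + C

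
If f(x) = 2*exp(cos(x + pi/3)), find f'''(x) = (sin(x)^2 - sqrt(3)*sin(x)*cos(x) + 6*cos(x + pi/3) + 1/2)*exp(-sqrt(3)*sin(x)/2)*exp(cos(x)/2)*sin(x + pi/3)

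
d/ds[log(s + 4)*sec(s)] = (s*log(s + 4)*tan(s)*sec(s) + 4*log(s + 4)*tan(s)*sec(s) + sec(s))/(s + 4)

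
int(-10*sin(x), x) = 10*cos(x) + C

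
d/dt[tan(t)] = cos(t)^(-2)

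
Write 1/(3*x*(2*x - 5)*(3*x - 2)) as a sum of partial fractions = -3/(22*(3*x - 2)) + 4/(165*(2*x - 5)) + 1/(30*x)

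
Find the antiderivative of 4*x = 2*x^2 + C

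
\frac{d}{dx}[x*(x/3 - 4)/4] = x/6 - 1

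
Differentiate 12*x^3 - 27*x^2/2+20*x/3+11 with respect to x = 36*x^2 - 27*x + 20/3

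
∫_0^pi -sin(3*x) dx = -2/3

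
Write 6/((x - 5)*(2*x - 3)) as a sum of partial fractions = -12/(7*(2*x - 3)) + 6/(7*(x - 5))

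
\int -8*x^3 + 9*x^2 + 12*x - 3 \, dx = -2*x^4 + 3*x^3 + 6*x^2 - 3*x + C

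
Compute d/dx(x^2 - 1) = 2*x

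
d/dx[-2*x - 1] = -2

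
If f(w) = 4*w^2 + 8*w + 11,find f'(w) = 8*w + 8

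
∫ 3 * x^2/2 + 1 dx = x^3/2 + x + C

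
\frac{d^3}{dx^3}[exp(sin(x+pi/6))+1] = -3*exp(sin(x + pi/6))*sin(x + pi/6)*cos(x + pi/6) + exp(sin(x + pi/6))*cos(x + pi/6)^3 - exp(sin(x + pi/6))*cos(x + pi/6)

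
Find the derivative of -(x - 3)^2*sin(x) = -x^2*cos(x) - 2*x*sin(x) + 6*x*cos(x) + 6*sin(x) - 9*cos(x)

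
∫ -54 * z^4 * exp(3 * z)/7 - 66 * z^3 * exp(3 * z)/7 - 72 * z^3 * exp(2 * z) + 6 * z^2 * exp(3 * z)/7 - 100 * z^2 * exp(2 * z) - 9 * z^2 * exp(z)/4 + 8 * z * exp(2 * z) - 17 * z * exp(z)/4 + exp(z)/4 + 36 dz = -(9*z - 1)*(8*z^3*exp(3*z) + 112*z^2*exp(2*z) + 7*z*exp(z) - 112)/28 + C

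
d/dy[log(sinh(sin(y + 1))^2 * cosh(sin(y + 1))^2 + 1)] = 2*cos(y + 1)*sinh(4*sin(y + 1))/((cosh(2*sin(y + 1)) - 1)^2 + 2*cosh(2*sin(y + 1)) + 2)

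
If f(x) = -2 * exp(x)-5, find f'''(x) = -2*exp(x)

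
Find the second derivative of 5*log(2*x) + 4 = -5/x^2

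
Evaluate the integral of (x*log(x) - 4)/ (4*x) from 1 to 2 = -log(2)/2 - 1/4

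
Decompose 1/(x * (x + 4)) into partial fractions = -1/(4*(x + 4)) + 1/(4*x)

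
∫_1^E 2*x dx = -1 + exp(2)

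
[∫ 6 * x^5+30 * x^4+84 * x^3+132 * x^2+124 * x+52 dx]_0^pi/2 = -26 - (1 + pi/2)^2 + (2 + (1 + pi/2)^2)^3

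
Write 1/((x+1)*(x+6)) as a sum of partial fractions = -1/(5*(x + 6)) + 1/(5*(x + 1))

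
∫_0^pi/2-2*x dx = -pi^2/4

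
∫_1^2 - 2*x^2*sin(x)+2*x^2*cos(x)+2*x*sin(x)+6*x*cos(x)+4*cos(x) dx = 14*cos(2) - 6*sin(1) - 6*cos(1) + 14*sin(2)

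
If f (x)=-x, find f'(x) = -1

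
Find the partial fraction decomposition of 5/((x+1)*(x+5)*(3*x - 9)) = 5/(96*(x + 5)) - 5/(48*(x + 1)) + 5/(96*(x - 3))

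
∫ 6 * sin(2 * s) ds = -6*cos(s)^2 + C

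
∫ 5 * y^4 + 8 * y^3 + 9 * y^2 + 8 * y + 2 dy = y^5 + 2*y^4 + 3*y^3 + 4*y^2 + 2*y + C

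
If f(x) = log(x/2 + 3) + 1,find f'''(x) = 2/(x^3 + 18*x^2 + 108*x + 216)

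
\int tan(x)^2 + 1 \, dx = tan(x) + C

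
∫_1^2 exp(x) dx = -E + exp(2)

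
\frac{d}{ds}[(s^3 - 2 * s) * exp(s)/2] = s^3*exp(s)/2 + 3*s^2*exp(s)/2 - s*exp(s) - exp(s)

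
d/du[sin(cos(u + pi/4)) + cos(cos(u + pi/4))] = sin(u + pi/4)*sin(cos(u + pi/4)) - sin(u + pi/4)*cos(cos(u + pi/4))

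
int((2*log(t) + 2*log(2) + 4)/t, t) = (log(2*t) + 2)^2 + C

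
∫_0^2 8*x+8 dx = 32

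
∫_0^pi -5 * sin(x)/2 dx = -5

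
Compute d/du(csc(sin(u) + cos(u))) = -sqrt(2)*cos(sqrt(2)*sin(u + pi/4))*cos(u + pi/4)/sin(sqrt(2)*sin(u + pi/4))^2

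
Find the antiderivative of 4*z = 2*z^2 + C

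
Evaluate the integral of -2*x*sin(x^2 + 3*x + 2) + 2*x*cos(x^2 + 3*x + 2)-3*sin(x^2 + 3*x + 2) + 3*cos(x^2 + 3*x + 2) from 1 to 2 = -cos(6) + sin(12) - sin(6) + cos(12)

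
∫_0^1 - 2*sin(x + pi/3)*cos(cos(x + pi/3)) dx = -2*sin(1/2) + 2*sin(cos(1 + pi/3))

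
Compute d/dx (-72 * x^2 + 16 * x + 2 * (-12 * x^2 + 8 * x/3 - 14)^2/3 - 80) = 384*x^3 - 128*x^2 + 8464*x/27 - 304/9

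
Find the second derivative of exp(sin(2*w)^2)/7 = 8*(-32*sin(w)^8 + 64*sin(w)^6 - 32*sin(w)^4 + 1)*exp(4*sin(w)^2)*exp(-4*sin(w)^4)/7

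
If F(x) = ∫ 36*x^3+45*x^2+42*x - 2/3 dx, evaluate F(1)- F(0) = 133/3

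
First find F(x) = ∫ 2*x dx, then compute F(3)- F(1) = 8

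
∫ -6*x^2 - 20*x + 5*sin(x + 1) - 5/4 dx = -2*x^3 - 10*x^2 - 5*x/4 - 5*cos(x + 1) + C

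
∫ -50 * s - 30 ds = -25*s^2 - 30*s + C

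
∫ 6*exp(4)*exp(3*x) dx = 2*exp(3*x + 4) + C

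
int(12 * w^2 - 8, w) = 4*w^3 - 8*w + C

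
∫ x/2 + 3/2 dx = x^2/4 + 3*x/2 + C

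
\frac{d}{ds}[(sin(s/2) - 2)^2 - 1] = sin(s)/2 - 2*cos(s/2)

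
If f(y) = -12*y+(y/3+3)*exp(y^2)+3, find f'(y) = 2*y^2*exp(y^2)/3 + 6*y*exp(y^2) + exp(y^2)/3 - 12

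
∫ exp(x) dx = exp(x) + C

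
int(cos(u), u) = sin(u) + C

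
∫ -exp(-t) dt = exp(-t) + C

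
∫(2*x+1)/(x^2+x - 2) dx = log(x^2 + x - 2) + C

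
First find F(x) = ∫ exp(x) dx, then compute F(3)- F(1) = -E + exp(3)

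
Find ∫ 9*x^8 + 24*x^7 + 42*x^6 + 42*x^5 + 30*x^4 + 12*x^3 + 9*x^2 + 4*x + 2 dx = x^9 + 3*x^8 + 6*x^7 + 7*x^6 + 6*x^5 + 3*x^4 + 3*x^3 + 2*x^2 + 2*x + C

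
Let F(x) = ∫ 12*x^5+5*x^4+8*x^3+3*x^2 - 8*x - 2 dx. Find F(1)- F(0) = 0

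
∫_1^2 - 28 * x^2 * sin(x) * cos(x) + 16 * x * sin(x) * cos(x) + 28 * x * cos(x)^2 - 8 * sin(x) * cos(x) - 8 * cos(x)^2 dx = 22*cos(4) - 5*cos(2) + 17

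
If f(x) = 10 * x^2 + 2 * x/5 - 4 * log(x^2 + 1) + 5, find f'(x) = (100*x^3 + 2*x^2 + 60*x + 2)/(5*x^2 + 5)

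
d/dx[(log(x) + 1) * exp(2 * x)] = (2*x*exp(2*x)*log(x) + 2*x*exp(2*x) + exp(2*x))/x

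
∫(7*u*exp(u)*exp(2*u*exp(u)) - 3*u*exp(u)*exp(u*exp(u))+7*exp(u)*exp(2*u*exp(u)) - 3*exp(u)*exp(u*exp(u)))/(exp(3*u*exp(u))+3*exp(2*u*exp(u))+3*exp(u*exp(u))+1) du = (-2*exp(2*u*exp(u)) - 11*exp(u*exp(u)) - 4)/(exp(2*u*exp(u)) + 2*exp(u*exp(u)) + 1) + C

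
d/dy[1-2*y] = -2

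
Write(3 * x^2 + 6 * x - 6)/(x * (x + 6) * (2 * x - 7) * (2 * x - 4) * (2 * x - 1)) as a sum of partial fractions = -1/(26*(2*x - 1)) + 23/(266*(2*x - 7)) + 11/(3952*(x + 6)) - 1/(16*(x - 2)) + 1/(28*x)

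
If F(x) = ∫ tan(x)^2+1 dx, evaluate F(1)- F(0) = tan(1)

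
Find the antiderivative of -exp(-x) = exp(-x) + C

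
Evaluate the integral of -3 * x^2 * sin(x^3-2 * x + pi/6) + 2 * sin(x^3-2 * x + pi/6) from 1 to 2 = -sin(1 + pi/3) + cos(pi/6 + 4)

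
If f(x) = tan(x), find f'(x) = cos(x)^(-2)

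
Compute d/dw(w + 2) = 1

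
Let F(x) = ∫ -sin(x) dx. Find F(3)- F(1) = cos(3) - cos(1)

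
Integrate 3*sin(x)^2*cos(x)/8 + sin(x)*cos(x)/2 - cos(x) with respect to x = (sin(x)^2 + 2*sin(x) - 8)*sin(x)/8 + C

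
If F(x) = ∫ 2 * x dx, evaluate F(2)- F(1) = 3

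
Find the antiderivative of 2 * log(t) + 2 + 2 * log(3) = 2*t*log(3*t) + C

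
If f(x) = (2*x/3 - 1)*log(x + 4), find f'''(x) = (-2*x - 30)/(3*x^3 + 36*x^2 + 144*x + 192)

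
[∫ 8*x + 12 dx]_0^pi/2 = -9 + (-pi - 3)^2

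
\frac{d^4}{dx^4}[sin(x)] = sin(x)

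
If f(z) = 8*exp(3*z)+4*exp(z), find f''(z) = 72*exp(3*z) + 4*exp(z)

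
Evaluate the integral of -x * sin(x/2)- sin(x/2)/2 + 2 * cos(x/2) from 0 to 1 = -1 + 3*cos(1/2)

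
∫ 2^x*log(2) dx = 2^x + C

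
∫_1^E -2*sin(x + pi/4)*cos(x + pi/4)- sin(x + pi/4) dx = cos(pi/4 + E) - cos(pi/4 + 1) - sin(2*E)/2 + sin(2)/2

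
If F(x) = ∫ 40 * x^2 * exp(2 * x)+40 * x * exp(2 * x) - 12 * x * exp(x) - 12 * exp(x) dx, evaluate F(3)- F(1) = -36*exp(3) - 20*exp(2) + 12*E + 180*exp(6)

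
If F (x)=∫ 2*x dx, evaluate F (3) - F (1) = 8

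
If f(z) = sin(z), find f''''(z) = sin(z)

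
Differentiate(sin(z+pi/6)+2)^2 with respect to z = sin(2*z + pi/3) + 4*cos(z + pi/6)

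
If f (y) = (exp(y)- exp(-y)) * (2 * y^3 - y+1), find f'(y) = (2*y^3*exp(2*y) + 2*y^3 + 6*y^2*exp(2*y) - 6*y^2 - y*exp(2*y) - y + 2)*exp(-y)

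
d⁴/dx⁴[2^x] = 2^x*log(2)^4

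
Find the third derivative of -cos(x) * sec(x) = 0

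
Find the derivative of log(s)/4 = 1/(4*s)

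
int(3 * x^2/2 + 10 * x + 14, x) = x^3/2 + 5*x^2 + 14*x + C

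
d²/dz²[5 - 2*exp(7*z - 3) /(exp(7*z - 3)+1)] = (-98*exp(7*z - 3) + 98*exp(14*z - 6))/(exp(-9)*exp(21*z) + 3*exp(-6)*exp(14*z) + 3*exp(-3)*exp(7*z) + 1)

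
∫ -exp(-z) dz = exp(-z) + C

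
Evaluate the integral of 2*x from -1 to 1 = 0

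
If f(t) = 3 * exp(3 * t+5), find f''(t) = 27*exp(3*t + 5)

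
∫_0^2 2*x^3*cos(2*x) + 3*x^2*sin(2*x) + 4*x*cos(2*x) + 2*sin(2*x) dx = 12*sin(4)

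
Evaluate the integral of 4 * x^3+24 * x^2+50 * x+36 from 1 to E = -90 + (2 + E)^2 + (2 + E)^4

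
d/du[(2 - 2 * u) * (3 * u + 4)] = -12*u - 2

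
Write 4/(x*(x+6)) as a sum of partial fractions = -2/(3*(x + 6)) + 2/(3*x)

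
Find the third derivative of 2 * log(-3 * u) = 4/u^3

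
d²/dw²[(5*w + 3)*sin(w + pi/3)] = -5*w*sin(w + pi/3) - 3*sin(w + pi/3) + 10*cos(w + pi/3)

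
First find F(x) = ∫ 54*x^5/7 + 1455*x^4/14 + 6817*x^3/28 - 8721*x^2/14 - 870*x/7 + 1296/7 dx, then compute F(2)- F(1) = 2937/16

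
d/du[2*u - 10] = 2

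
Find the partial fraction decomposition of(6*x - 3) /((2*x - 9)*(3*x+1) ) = 15/(29*(3*x + 1)) + 48/(29*(2*x - 9))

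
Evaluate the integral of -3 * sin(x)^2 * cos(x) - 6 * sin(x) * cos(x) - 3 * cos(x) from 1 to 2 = -(sin(2) + 1)^3 + (sin(1) + 1)^3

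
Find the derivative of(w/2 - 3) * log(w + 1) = (w*log(w + 1) + w + log(w + 1) - 6)/(2*w + 2)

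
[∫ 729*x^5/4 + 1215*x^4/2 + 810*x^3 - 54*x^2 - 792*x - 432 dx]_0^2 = 6480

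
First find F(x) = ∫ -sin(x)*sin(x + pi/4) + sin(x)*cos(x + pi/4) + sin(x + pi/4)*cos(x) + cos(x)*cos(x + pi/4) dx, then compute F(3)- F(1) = sqrt(2)*(-sin(2) + sin(6))/2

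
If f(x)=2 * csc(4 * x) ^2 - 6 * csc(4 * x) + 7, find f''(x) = 192*cot(4*x)^2*csc(4*x)^2 - 192*cot(4*x)^2*csc(4*x) + 64*csc(4*x)^2 - 96*csc(4*x)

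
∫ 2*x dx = x^2 + C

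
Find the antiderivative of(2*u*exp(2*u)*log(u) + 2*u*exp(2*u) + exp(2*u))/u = (log(u) + 1)*exp(2*u) + C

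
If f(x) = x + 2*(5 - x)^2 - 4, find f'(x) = 4*x - 19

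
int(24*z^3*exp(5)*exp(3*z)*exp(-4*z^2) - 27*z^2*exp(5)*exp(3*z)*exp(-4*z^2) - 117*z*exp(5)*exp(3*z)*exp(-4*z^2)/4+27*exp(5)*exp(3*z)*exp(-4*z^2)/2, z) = 3*(-4*z^2 + 3*z + 5)*exp(-4*z^2 + 3*z + 5)/4 + C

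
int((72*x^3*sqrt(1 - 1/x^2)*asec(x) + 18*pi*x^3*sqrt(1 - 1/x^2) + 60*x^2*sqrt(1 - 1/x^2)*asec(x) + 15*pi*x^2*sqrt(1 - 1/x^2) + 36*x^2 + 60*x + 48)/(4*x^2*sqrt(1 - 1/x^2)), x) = 3*(4*asec(x) + pi)*(3*x^2 + 5*x + 4)/4 + C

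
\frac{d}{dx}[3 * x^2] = 6*x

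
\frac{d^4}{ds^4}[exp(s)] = exp(s)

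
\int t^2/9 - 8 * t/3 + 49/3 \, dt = t^3/27 - 4*t^2/3 + 49*t/3 + C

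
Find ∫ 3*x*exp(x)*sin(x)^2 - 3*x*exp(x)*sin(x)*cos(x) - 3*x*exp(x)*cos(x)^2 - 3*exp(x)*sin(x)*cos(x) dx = -3*x*exp(x)*sin(2*x)/2 + C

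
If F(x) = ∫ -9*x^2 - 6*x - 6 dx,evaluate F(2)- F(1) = -36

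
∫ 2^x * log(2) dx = 2^x + C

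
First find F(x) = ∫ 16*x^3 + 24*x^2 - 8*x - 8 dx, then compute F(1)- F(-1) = 0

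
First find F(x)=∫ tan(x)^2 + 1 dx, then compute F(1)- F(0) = tan(1)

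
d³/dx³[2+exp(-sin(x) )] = (sin(x) - 3)*exp(-sin(x))*sin(x)*cos(x)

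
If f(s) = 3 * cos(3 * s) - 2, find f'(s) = -9*sin(3*s)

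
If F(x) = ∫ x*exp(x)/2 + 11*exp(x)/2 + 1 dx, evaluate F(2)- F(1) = -11*E/2 + 1 + 6*exp(2)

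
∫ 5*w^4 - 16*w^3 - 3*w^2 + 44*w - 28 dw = w^5 - 4*w^4 - w^3 + 22*w^2 - 28*w + C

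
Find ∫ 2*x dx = x^2 + C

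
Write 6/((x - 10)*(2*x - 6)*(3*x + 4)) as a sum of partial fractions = 27/(442*(3*x + 4)) - 3/(91*(x - 3)) + 3/(238*(x - 10))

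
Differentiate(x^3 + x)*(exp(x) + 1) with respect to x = x^3*exp(x) + 3*x^2*exp(x) + 3*x^2 + x*exp(x) + exp(x) + 1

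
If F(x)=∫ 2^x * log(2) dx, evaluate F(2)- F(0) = 3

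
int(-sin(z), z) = cos(z) + C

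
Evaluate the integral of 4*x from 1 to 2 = 6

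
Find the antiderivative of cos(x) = sin(x) + C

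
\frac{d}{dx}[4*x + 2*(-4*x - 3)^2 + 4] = 64*x + 52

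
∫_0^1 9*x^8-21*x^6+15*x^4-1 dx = 0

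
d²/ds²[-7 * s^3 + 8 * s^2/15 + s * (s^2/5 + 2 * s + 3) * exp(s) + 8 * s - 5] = s^3*exp(s)/5 + 16*s^2*exp(s)/5 + 61*s*exp(s)/5 - 42*s + 10*exp(s) + 16/15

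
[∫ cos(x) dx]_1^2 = -sin(1) + sin(2)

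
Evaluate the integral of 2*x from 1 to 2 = 3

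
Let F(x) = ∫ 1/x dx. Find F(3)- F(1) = -log(4) + log(12)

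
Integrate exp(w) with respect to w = exp(w) + C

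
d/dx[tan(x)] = cos(x)^(-2)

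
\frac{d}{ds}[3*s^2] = 6*s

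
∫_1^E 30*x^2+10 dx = -20 + 10*E + 10*exp(3)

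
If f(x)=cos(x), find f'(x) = -sin(x)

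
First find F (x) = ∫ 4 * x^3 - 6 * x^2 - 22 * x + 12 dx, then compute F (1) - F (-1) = 20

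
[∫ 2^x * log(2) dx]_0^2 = 3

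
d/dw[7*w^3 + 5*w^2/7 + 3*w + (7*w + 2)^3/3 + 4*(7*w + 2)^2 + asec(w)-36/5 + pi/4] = (2548*w^4*sqrt(1 - 1/w^2) + 4126*w^3*sqrt(1 - 1/w^2) + 1001*w^2*sqrt(1 - 1/w^2) + 7)/(7*w^2*sqrt(1 - 1/w^2))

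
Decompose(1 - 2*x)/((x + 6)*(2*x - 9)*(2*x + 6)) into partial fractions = -16/(315*(2*x - 9)) + 13/(126*(x + 6)) - 7/(90*(x + 3))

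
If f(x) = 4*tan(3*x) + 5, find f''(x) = 72*sin(3*x)/cos(3*x)^3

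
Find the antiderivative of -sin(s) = cos(s) + C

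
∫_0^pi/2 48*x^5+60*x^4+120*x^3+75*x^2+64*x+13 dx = -8 + pi/2 + pi^2/2 + (pi/2 + 2 + pi^2/2)^3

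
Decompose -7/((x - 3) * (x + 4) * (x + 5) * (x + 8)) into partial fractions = 7/(132*(x + 8)) - 7/(24*(x + 5)) + 1/(4*(x + 4)) - 1/(88*(x - 3))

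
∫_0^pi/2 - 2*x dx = -pi^2/4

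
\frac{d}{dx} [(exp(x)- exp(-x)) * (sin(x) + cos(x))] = 2*(exp(2*x)*cos(x) + sin(x))*exp(-x)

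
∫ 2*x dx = x^2 + C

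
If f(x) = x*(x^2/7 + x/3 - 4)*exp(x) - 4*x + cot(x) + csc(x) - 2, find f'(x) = x^3*exp(x)/7 + 16*x^2*exp(x)/21 - 10*x*exp(x)/3 - 4*exp(x) - cot(x)^2 - cot(x)*csc(x) - 5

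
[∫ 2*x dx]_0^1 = 1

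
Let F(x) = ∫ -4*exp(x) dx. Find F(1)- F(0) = 4 - 4*E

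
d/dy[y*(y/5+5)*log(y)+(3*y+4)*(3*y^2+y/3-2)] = 27*y^2 + 2*y*log(y)/5 + 131*y/5 + 5*log(y) + 1/3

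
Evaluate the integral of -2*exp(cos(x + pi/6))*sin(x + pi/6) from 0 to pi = -2*exp(sqrt(3)/2) + 2*exp(-sqrt(3)/2)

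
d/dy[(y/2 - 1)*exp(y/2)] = y*exp(y/2)/4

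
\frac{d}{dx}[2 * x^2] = 4*x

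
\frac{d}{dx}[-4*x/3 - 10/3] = -4/3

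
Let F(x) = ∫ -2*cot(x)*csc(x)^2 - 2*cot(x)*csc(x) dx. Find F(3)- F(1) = -(1 + csc(1))^2 + (1 + csc(3))^2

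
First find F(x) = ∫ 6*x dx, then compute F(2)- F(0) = 12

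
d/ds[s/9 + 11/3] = 1/9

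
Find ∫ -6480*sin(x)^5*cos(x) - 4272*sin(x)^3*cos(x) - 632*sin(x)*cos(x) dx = (-1080*sin(x)^4 - 1068*sin(x)^2 - 316)*sin(x)^2 + C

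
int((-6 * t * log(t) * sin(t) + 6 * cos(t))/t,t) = 6*log(t)*cos(t) + C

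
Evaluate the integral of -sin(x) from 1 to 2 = -cos(1) + cos(2)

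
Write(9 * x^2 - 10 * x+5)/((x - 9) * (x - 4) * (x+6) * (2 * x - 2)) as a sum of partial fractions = -389/(2100*(x + 6)) + 1/(84*(x - 1)) - 109/(300*(x - 4)) + 161/(300*(x - 9))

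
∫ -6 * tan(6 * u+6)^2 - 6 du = -tan(6*u + 6) + C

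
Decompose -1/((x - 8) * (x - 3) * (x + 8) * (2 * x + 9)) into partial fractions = -8/(2625*(2*x + 9)) + 1/(1232*(x + 8)) + 1/(825*(x - 3)) - 1/(2000*(x - 8))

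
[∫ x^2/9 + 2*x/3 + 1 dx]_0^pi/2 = -1 + (pi/6 + 1)^3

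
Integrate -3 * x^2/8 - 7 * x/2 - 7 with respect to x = -x^3/8 - 7*x^2/4 - 7*x + C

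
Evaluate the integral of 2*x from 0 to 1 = 1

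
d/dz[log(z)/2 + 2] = 1/(2*z)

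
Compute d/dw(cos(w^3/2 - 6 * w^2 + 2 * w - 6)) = (-3*w^2/2 + 12*w - 2)*sin(w^3/2 - 6*w^2 + 2*w - 6)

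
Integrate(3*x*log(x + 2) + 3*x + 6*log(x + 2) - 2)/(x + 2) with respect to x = (3*x - 2)*log(x + 2) + C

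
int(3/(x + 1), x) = log(2*(x + 1)^3) + C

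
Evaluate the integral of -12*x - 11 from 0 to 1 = -17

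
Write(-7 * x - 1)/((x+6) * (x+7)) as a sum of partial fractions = -48/(x + 7) + 41/(x + 6)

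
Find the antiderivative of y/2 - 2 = y^2/4 - 2*y + C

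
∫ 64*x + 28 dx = 32*x^2 + 28*x + C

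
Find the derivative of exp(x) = exp(x)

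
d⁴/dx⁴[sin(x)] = sin(x)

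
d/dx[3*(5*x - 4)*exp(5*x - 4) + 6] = 75*x*exp(5*x - 4) - 45*exp(5*x - 4)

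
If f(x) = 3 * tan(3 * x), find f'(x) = 9/cos(3*x)^2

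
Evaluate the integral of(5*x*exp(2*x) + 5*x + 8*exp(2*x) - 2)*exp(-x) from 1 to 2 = -8*E - 13*exp(-2) + 8*exp(-1) + 13*exp(2)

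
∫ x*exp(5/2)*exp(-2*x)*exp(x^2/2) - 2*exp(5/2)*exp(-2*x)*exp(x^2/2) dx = exp((x - 2)^2/2 + 1/2) + C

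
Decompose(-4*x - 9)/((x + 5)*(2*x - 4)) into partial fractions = -11/(14*(x + 5)) - 17/(14*(x - 2))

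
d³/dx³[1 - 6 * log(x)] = -12/x^3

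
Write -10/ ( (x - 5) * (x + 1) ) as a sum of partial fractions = 5/(3*(x + 1)) - 5/(3*(x - 5))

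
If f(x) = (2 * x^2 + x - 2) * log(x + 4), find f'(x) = (4*x^2*log(x + 4) + 2*x^2 + 17*x*log(x + 4) + x + 4*log(x + 4) - 2)/(x + 4)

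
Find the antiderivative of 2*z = z^2 + C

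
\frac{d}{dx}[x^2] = 2*x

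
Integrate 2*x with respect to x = x^2 + C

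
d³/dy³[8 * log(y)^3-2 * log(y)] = (48*log(y)^2 - 144*log(y) + 44)/y^3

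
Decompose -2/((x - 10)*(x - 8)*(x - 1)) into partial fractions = -2/(63*(x - 1)) + 1/(7*(x - 8)) - 1/(9*(x - 10))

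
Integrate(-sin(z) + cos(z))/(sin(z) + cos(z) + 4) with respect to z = log(sin(z) + cos(z) + 4) + C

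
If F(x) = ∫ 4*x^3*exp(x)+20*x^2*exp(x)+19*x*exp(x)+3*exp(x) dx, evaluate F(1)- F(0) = 15*E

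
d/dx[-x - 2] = -1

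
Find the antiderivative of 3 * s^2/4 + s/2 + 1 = s^3/4 + s^2/4 + s + C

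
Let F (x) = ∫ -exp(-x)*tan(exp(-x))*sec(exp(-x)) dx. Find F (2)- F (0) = -sec(1) + sec(exp(-2))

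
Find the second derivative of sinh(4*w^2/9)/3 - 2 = 64*w^2*sinh(4*w^2/9)/243 + 8*cosh(4*w^2/9)/27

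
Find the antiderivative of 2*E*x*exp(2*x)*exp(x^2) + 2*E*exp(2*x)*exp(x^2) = exp((x + 1)^2) + C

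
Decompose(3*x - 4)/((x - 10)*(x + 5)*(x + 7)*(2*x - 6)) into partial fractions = 5/(136*(x + 7)) - 19/(480*(x + 5)) - 1/(224*(x - 3)) + 13/(1785*(x - 10))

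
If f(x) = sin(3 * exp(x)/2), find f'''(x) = 3*(-9*exp(2*x)*cos(3*exp(x)/2) - 18*exp(x)*sin(3*exp(x)/2) + 4*cos(3*exp(x)/2))*exp(x)/8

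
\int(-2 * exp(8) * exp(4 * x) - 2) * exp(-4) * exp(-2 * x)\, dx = -2*sinh(2*x + 4) + C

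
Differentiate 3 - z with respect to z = -1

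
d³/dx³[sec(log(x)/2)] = (31*sin(log(x)/2) + 7*sin(3*log(x)/2) - 30*cos(log(x)/2) + 6*cos(3*log(x)/2))/(8*x^3*(cos(log(x)) + 1)^2)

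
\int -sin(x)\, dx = cos(x) + C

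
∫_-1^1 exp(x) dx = E - exp(-1)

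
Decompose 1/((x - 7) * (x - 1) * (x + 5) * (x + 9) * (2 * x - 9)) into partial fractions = -16/(17955*(2*x - 9)) + 1/(17280*(x + 9)) - 1/(5472*(x + 5)) + 1/(2520*(x - 1)) + 1/(5760*(x - 7))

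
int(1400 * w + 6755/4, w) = 700*w^2 + 6755*w/4 + C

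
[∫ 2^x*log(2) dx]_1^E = -2 + 2^E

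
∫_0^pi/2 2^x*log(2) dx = -1 + 2^(pi/2)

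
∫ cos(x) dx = sin(x) + C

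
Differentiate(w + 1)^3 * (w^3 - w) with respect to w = 6*w^5 + 15*w^4 + 8*w^3 - 6*w^2 - 6*w - 1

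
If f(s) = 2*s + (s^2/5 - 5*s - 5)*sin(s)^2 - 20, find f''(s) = 2*s^2*cos(2*s)/5 + 4*s*sin(2*s)/5 - 10*s*cos(2*s) - 10*sin(2*s) - 51*cos(2*s)/5 + 1/5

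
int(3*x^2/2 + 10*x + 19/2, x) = x^3/2 + 5*x^2 + 19*x/2 + C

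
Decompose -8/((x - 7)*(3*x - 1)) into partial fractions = 6/(5*(3*x - 1)) - 2/(5*(x - 7))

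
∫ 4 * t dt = 2*t^2 + C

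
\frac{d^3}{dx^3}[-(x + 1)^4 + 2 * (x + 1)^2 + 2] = -24*x - 24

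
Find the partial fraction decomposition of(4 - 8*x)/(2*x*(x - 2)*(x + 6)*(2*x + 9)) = 160/(351*(2*x + 9)) - 13/(72*(x + 6)) - 3/(104*(x - 2)) - 1/(54*x)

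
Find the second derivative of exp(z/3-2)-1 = exp(z/3 - 2)/9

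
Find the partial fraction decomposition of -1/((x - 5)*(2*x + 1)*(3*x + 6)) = 4/(99*(2*x + 1)) - 1/(63*(x + 2)) - 1/(231*(x - 5))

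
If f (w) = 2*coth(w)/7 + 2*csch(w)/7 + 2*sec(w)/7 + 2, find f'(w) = 2*tan(w)*sec(w)/7 - 2*cosh(w)/(7*sinh(w)^2) - 2/(7*sinh(w)^2)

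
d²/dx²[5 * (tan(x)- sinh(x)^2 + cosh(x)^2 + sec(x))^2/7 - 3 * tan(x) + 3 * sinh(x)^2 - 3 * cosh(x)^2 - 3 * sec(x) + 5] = (230*sin(x) - 44*sin(2*x) - 10*sin(3*x) - 55*cos(x) + 60*cos(2*x)*tan(x)^2 - 20*cos(2*x) + 11*cos(3*x) + 60*tan(x)^2 + 100)/(7*(cos(2*x) + 1)^2)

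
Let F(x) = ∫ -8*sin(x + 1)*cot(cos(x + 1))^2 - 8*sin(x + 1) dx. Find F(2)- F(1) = 8*cot(cos(2)) - 8*cot(cos(3))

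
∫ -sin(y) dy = cos(y) + C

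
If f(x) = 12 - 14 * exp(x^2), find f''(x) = -56*x^2*exp(x^2) - 28*exp(x^2)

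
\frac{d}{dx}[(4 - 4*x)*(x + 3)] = -8*x - 8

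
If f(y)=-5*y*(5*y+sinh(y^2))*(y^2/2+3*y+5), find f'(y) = -5*y^4*cosh(y^2) - 30*y^3*cosh(y^2) - 50*y^3 - 15*y^2*sinh(y^2)/2 - 50*y^2*cosh(y^2) - 225*y^2 - 30*y*sinh(y^2) - 250*y - 25*sinh(y^2)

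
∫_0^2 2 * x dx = 4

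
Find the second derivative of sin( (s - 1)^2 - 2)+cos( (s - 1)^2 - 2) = 4*s^2*sin(-s^2 + 2*s + 1) - 4*s^2*cos(-s^2 + 2*s + 1) - 8*s*sin(-s^2 + 2*s + 1) + 8*s*cos(-s^2 + 2*s + 1) + 6*sin(-s^2 + 2*s + 1) - 2*cos(-s^2 + 2*s + 1)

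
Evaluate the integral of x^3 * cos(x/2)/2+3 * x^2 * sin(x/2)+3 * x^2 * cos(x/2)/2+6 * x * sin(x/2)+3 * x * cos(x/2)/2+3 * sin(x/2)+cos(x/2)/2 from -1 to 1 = 8*sin(1/2)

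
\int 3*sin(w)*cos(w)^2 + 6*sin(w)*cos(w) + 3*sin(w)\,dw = -(cos(w) + 1)^3 + C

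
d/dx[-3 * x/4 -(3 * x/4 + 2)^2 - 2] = -9*x/8 - 15/4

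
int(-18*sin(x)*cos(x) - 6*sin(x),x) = (3*cos(x) + 1)^2 + C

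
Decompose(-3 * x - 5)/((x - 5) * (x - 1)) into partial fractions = 2/(x - 1) - 5/(x - 5)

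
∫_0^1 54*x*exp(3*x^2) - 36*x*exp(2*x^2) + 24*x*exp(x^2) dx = -9*exp(2) - 12 + 12*E + 9*exp(3)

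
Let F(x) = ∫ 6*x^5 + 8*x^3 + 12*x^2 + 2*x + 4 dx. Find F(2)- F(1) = 128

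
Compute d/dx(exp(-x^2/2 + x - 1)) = (1 - x)*exp(-x^2/2 + x - 1)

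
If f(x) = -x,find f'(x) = -1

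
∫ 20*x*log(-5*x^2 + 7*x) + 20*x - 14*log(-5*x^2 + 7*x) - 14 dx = 2*x*(5*x - 7)*log(x*(7 - 5*x)) + C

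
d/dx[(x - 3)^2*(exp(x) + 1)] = x^2*exp(x) - 4*x*exp(x) + 2*x + 3*exp(x) - 6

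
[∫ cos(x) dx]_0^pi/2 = 1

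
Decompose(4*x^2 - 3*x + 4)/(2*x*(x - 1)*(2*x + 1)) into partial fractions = 13/(3*(2*x + 1)) + 5/(6*(x - 1)) - 2/x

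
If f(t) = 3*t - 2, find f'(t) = 3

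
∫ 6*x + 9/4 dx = 3*x^2 + 9*x/4 + C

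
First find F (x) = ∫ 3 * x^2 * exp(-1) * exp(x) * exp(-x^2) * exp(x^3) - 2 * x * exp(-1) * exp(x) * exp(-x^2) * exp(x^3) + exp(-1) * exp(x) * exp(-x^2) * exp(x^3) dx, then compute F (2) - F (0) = -exp(-1) + exp(5)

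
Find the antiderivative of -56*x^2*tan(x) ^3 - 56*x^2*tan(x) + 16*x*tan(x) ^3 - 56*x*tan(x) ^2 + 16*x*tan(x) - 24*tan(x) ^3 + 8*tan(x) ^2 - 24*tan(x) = (-28*x^2 + 8*x - 12)*tan(x)^2 + C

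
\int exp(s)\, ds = exp(s) + C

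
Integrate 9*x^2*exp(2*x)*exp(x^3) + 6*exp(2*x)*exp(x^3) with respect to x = 3*exp(x*(x^2 + 2)) + C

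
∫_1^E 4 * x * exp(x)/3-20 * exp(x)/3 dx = 2*(-4 + 2*E/3)*exp(E) + 20*E/3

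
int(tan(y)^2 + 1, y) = tan(y) + C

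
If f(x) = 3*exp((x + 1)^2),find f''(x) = 12*x^2*exp(x^2 + 2*x + 1) + 24*x*exp(x^2 + 2*x + 1) + 18*exp(x^2 + 2*x + 1)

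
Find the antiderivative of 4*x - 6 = 2*x^2 - 6*x + C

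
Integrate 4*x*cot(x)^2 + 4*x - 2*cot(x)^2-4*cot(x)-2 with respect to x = (2 - 4*x)*cot(x) + C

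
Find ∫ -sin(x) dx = cos(x) + C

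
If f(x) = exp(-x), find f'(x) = -exp(-x)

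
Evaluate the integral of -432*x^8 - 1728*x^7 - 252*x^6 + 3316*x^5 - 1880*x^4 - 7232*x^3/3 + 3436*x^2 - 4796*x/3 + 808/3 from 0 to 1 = -332/3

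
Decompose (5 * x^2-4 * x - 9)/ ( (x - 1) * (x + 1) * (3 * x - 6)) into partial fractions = 4/(3*(x - 1)) + 1/(3*(x - 2))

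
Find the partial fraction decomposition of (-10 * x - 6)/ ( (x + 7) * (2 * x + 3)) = 18/(11*(2*x + 3)) - 64/(11*(x + 7))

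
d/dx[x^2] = 2*x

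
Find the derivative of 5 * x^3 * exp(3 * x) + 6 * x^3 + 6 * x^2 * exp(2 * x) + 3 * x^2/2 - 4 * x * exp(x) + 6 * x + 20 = 15*x^3*exp(3*x) + 15*x^2*exp(3*x) + 12*x^2*exp(2*x) + 18*x^2 + 12*x*exp(2*x) - 4*x*exp(x) + 3*x - 4*exp(x) + 6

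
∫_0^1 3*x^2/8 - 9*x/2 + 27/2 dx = 91/8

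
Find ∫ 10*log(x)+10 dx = 10*x*log(x) + C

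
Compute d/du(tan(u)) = cos(u)^(-2)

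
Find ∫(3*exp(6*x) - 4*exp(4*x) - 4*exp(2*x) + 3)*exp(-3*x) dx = 8*sinh(x)^3 - 2*sinh(x) + C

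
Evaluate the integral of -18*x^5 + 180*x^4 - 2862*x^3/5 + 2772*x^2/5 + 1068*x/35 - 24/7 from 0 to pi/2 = -12*pi/7 + 3*pi^2/14 + 18*(-pi + pi^2/8)^2/5 - 24*(-pi + pi^2/8)^3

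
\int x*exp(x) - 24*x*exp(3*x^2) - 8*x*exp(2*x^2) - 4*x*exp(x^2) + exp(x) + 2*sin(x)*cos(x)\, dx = x*exp(x) - 4*exp(3*x^2) - 2*exp(2*x^2) - 2*exp(x^2) + sin(x)^2 + C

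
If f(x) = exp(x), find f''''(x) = exp(x)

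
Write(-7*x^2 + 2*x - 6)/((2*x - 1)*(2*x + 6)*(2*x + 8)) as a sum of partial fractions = -3/(28*(2*x - 1)) - 7/(2*(x + 4)) + 75/(28*(x + 3))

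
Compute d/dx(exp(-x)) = -exp(-x)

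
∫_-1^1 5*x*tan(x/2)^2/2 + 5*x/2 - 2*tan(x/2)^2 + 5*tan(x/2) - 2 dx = -8*tan(1/2)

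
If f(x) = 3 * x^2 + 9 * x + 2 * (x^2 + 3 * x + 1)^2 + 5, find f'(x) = 8*x^3 + 36*x^2 + 50*x + 21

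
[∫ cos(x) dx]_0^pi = 0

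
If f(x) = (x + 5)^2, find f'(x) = 2*x + 10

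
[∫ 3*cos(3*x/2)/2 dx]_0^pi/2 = sqrt(2)/2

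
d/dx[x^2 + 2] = 2*x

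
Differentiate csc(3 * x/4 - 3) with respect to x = -3*cot(3*x/4 - 3)*csc(3*x/4 - 3)/4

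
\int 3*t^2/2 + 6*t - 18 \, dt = t^3/2 + 3*t^2 - 18*t + C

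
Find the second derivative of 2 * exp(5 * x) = 50*exp(5*x)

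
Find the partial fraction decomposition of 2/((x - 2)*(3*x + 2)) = -3/(4*(3*x + 2)) + 1/(4*(x - 2))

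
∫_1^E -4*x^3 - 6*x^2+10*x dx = (-2 + (2 + E)^2)*(-exp(2) - 1 + 2*E)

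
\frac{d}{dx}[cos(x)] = -sin(x)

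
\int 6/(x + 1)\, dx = 6*log(x + 1) + C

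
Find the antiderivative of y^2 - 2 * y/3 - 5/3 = y^3/3 - y^2/3 - 5*y/3 + C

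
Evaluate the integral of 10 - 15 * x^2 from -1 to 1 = 10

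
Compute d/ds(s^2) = 2*s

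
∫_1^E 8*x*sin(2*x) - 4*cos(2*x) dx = -4*E*cos(2*E) + 4*cos(2)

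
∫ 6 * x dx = 3*x^2 + C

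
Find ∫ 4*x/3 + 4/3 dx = 2*x^2/3 + 4*x/3 + C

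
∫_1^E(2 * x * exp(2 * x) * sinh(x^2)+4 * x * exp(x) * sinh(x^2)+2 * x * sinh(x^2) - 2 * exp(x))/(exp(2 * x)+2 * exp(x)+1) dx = -2*exp(E)/(1 + exp(E)) - cosh(1) + 2*E/(1 + E) + cosh(exp(2))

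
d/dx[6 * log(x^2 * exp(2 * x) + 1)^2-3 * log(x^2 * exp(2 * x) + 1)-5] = (24*x^2*exp(2*x)*log(x^2*exp(2*x) + 1) - 6*x^2*exp(2*x) + 24*x*exp(2*x)*log(x^2*exp(2*x) + 1) - 6*x*exp(2*x))/(x^2*exp(2*x) + 1)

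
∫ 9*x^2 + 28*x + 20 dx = 3*x^3 + 14*x^2 + 20*x + C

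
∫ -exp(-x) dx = exp(-x) + C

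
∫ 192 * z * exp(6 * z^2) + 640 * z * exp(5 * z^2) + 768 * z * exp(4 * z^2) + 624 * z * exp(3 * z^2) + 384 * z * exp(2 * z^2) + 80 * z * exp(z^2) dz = 16*(exp(3*z^2) + 2*exp(2*z^2) + exp(z^2) + 1)^2 + 8*exp(3*z^2) + 16*exp(2*z^2) + 8*exp(z^2) + C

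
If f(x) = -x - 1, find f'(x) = -1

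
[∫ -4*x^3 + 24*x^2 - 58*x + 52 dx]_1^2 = 6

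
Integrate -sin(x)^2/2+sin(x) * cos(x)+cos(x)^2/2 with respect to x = -sqrt(2)*cos(2*x + pi/4)/4 + C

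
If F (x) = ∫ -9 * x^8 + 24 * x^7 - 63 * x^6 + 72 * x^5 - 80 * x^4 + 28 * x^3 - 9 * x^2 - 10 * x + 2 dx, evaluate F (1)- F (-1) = -54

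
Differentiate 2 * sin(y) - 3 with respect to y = 2*cos(y)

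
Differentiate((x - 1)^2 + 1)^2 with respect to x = 4*x^3 - 12*x^2 + 16*x - 8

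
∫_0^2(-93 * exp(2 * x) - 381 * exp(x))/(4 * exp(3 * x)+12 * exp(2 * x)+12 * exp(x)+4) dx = -203/8 + 3*exp(2)/(4*(1 + exp(2))) + 4*(-4 + 3*exp(2)/(1 + exp(2)))^2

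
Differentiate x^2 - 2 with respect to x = 2*x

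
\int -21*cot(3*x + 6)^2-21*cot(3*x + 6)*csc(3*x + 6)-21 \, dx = 7*cot(3*x + 6) + 7*csc(3*x + 6) + C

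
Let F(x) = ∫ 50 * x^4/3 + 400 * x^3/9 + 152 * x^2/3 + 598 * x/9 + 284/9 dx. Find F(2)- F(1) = 4675/9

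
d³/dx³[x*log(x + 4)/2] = (-x - 12)/(2*x^3 + 24*x^2 + 96*x + 128)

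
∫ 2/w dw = 2*log(w) + C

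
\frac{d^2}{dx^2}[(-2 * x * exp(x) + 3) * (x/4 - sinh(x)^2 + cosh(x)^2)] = -(x^2/2 + 4*x + 5)*exp(x)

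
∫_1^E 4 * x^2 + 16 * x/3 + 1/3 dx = -10/3 + (1 + 2*E/3)*(-1 + E + 2*exp(2))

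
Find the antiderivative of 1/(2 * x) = log(3*x)/2 + C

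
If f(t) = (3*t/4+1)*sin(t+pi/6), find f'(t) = 3*t*cos(t + pi/6)/4 + 3*sin(t + pi/6)/4 + cos(t + pi/6)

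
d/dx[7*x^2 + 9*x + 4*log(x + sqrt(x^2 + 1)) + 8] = (14*x^3 + 14*x^2*sqrt(x^2 + 1) + 9*x^2 + 9*x*sqrt(x^2 + 1) + 18*x + 4*sqrt(x^2 + 1) + 9)/(x^2 + x*sqrt(x^2 + 1) + 1)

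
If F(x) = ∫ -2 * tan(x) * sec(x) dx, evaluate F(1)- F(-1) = 0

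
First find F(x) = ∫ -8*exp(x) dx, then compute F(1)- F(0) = 8 - 8*E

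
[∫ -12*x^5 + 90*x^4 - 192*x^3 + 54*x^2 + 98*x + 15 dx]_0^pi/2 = -3*pi/2 - 2 + pi^2/4 + 2*(-pi^2/4 + 1 + 3*pi/2)^3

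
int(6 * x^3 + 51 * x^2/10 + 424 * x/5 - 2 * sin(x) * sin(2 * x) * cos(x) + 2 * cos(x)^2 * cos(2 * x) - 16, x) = (3*x + 1)*(5*x^3 + 4*x^2 + 140*x - 100)/10 + 2*sin(x)*cos(x)^3 + C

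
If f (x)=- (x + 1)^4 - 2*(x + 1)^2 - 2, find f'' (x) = -12*x^2 - 24*x - 16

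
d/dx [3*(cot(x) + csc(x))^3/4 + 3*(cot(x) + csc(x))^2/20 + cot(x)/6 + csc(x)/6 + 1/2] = -(18*cos(x)^2 + 36*cos(x) + 18 + 125*cos(x)^3/sin(x) + 395*cos(x)^2/sin(x) + 415*cos(x)/sin(x) + 145/sin(x))/(60*sin(x)^3)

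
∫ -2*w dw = -w^2 + C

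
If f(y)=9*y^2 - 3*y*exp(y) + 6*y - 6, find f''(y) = -3*y*exp(y) - 6*exp(y) + 18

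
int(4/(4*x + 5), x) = log(4*x + 5) + C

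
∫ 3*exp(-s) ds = -3*exp(-s) + C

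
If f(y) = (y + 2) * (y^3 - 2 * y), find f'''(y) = 24*y + 12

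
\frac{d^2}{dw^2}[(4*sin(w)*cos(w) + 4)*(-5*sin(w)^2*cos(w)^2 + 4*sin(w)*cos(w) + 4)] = -75*(1 - cos(2*w))^2*sin(2*w) - 16*(1 - cos(2*w))^2 - 15*(cos(2*w) + 1)^2*sin(2*w) + 56*sin(2*w) - 60*sin(4*w) - 32*cos(2*w) + 24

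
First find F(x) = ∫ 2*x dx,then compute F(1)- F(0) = 1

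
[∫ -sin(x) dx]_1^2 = -cos(1) + cos(2)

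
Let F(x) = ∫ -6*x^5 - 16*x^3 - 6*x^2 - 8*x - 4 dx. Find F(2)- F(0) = -168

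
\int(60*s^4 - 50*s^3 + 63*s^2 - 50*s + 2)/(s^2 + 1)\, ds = 20*s^3 - 25*s^2 + 3*s + acot(s) + C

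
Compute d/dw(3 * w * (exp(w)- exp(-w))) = (3*w*exp(2*w) + 3*w + 3*exp(2*w) - 3)*exp(-w)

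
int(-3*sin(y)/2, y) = 3*cos(y)/2 + C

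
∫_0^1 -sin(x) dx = -1 + cos(1)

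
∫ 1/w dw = log(w) + C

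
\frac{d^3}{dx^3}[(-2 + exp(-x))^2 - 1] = (4*exp(x) - 8)*exp(-2*x)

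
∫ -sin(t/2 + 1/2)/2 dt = cos((t + 1)/2) + C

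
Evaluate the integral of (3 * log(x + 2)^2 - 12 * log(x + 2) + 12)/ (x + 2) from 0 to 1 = (-2 + log(3))^3 - (-2 + log(2))^3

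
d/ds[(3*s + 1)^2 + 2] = 18*s + 6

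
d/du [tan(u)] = cos(u)^(-2)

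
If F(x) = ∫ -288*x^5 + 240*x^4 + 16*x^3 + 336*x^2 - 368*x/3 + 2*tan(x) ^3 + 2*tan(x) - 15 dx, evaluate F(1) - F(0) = tan(1)^2 + 119/3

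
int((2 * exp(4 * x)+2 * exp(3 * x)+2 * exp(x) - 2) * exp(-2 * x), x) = (exp(2*x) + exp(x) - 1)^2*exp(-2*x) + C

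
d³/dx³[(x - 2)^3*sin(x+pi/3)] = -x^3*cos(x + pi/3) - 9*x^2*sin(x + pi/3) + 6*x^2*cos(x + pi/3) + 36*x*sin(x + pi/3) + 6*x*cos(x + pi/3) - 30*sin(x + pi/3) - 28*cos(x + pi/3)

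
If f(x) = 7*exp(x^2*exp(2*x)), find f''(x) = 28*x^4*exp(x^2*exp(2*x) + 4*x) + 56*x^3*exp(x^2*exp(2*x) + 4*x) + 28*x^2*exp(x^2*exp(2*x) + 2*x) + 28*x^2*exp(x^2*exp(2*x) + 4*x) + 56*x*exp(x^2*exp(2*x) + 2*x) + 14*exp(x^2*exp(2*x) + 2*x)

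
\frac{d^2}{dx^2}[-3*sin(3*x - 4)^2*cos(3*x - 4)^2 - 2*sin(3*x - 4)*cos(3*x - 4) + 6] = -54*sin(3*x - 4)^4 + 324*sin(3*x - 4)^2*cos(3*x - 4)^2 + 36*sin(6*x - 8) - 54*cos(3*x - 4)^4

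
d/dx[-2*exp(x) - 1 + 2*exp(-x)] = (-2*exp(2*x) - 2)*exp(-x)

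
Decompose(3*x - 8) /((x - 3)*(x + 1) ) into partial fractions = 11/(4*(x + 1)) + 1/(4*(x - 3))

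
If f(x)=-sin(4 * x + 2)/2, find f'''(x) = 32*cos(4*x + 2)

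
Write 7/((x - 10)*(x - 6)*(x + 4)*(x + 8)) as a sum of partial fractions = -1/(144*(x + 8)) + 1/(80*(x + 4)) - 1/(80*(x - 6)) + 1/(144*(x - 10))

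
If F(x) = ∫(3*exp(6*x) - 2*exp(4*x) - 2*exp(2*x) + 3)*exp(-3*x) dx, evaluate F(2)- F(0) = -exp(-2) + exp(2) + (-exp(-2) + exp(2))^3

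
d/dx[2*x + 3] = 2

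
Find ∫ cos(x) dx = sin(x) + C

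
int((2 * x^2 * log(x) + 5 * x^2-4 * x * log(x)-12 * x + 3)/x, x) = ((x - 2)^2 - 1)*(log(x) + 2) + C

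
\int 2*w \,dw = w^2 + C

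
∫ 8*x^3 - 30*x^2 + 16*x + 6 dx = 2*x^4 - 10*x^3 + 8*x^2 + 6*x + C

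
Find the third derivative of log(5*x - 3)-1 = 250/(125*x^3 - 225*x^2 + 135*x - 27)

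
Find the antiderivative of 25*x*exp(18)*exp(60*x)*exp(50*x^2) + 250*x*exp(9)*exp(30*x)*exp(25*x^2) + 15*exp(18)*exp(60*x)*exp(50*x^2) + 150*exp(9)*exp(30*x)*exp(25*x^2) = (exp((5*x + 3)^2) + 20)*exp((5*x + 3)^2)/4 + C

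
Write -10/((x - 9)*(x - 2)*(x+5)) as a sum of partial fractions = -5/(49*(x + 5)) + 10/(49*(x - 2)) - 5/(49*(x - 9))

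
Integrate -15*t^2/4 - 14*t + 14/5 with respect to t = -5*t^3/4 - 7*t^2 + 14*t/5 + C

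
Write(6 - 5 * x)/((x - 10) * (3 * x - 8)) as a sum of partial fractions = 1/(3*x - 8) - 2/(x - 10)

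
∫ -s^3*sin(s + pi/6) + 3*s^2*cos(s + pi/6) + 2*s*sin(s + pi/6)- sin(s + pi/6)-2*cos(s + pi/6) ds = (s^3 - 2*s + 1)*cos(s + pi/6) + C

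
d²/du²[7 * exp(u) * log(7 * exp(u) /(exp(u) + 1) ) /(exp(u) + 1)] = (-7*(u - log(exp(u) + 1))*exp(2*u) + 7*(u - log(exp(u) + 1))*exp(u) - 7*exp(2*u)*log(7) - 7*exp(2*u) + 7*exp(u)*log(7) + 14*exp(u))/(exp(3*u) + 3*exp(2*u) + 3*exp(u) + 1)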